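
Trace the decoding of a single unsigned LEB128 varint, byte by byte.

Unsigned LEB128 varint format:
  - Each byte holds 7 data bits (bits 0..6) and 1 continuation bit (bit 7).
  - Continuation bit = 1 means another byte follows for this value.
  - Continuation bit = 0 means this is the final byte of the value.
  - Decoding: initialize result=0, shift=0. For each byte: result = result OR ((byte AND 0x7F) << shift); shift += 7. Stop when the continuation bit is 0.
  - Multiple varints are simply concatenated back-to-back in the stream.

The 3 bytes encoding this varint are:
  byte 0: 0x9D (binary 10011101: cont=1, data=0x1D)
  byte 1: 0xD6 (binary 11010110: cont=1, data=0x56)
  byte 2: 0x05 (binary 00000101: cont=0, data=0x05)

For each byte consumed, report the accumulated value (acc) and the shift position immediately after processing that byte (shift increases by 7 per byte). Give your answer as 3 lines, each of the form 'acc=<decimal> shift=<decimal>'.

Answer: acc=29 shift=7
acc=11037 shift=14
acc=92957 shift=21

Derivation:
byte 0=0x9D: payload=0x1D=29, contrib = 29<<0 = 29; acc -> 29, shift -> 7
byte 1=0xD6: payload=0x56=86, contrib = 86<<7 = 11008; acc -> 11037, shift -> 14
byte 2=0x05: payload=0x05=5, contrib = 5<<14 = 81920; acc -> 92957, shift -> 21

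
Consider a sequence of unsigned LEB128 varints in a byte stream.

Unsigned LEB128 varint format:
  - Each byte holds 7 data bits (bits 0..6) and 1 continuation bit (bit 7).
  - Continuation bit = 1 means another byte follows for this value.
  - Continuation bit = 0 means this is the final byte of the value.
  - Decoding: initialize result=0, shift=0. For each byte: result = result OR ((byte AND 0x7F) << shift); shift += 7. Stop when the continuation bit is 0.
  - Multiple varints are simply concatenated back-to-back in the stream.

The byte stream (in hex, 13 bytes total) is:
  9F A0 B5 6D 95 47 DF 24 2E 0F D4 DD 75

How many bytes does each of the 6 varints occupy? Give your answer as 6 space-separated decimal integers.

  byte[0]=0x9F cont=1 payload=0x1F=31: acc |= 31<<0 -> acc=31 shift=7
  byte[1]=0xA0 cont=1 payload=0x20=32: acc |= 32<<7 -> acc=4127 shift=14
  byte[2]=0xB5 cont=1 payload=0x35=53: acc |= 53<<14 -> acc=872479 shift=21
  byte[3]=0x6D cont=0 payload=0x6D=109: acc |= 109<<21 -> acc=229462047 shift=28 [end]
Varint 1: bytes[0:4] = 9F A0 B5 6D -> value 229462047 (4 byte(s))
  byte[4]=0x95 cont=1 payload=0x15=21: acc |= 21<<0 -> acc=21 shift=7
  byte[5]=0x47 cont=0 payload=0x47=71: acc |= 71<<7 -> acc=9109 shift=14 [end]
Varint 2: bytes[4:6] = 95 47 -> value 9109 (2 byte(s))
  byte[6]=0xDF cont=1 payload=0x5F=95: acc |= 95<<0 -> acc=95 shift=7
  byte[7]=0x24 cont=0 payload=0x24=36: acc |= 36<<7 -> acc=4703 shift=14 [end]
Varint 3: bytes[6:8] = DF 24 -> value 4703 (2 byte(s))
  byte[8]=0x2E cont=0 payload=0x2E=46: acc |= 46<<0 -> acc=46 shift=7 [end]
Varint 4: bytes[8:9] = 2E -> value 46 (1 byte(s))
  byte[9]=0x0F cont=0 payload=0x0F=15: acc |= 15<<0 -> acc=15 shift=7 [end]
Varint 5: bytes[9:10] = 0F -> value 15 (1 byte(s))
  byte[10]=0xD4 cont=1 payload=0x54=84: acc |= 84<<0 -> acc=84 shift=7
  byte[11]=0xDD cont=1 payload=0x5D=93: acc |= 93<<7 -> acc=11988 shift=14
  byte[12]=0x75 cont=0 payload=0x75=117: acc |= 117<<14 -> acc=1928916 shift=21 [end]
Varint 6: bytes[10:13] = D4 DD 75 -> value 1928916 (3 byte(s))

Answer: 4 2 2 1 1 3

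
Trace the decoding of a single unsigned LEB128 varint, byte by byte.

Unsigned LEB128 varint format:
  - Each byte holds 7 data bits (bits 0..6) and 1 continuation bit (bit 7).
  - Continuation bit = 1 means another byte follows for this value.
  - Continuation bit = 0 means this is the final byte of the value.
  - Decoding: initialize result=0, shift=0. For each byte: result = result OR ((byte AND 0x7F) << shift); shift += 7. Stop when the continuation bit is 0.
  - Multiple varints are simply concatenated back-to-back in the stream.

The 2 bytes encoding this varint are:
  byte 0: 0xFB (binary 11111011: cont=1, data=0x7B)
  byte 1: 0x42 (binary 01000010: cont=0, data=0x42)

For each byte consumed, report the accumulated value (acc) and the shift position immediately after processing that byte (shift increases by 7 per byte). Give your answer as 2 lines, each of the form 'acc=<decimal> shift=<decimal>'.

byte 0=0xFB: payload=0x7B=123, contrib = 123<<0 = 123; acc -> 123, shift -> 7
byte 1=0x42: payload=0x42=66, contrib = 66<<7 = 8448; acc -> 8571, shift -> 14

Answer: acc=123 shift=7
acc=8571 shift=14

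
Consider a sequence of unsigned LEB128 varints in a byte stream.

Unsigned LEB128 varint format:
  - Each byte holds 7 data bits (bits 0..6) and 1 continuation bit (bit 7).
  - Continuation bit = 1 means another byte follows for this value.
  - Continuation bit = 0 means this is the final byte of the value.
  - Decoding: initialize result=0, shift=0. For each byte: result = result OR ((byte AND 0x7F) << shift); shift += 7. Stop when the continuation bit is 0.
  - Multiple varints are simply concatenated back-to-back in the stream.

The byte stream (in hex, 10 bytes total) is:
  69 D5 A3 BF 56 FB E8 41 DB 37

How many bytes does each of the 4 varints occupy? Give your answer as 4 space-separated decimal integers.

  byte[0]=0x69 cont=0 payload=0x69=105: acc |= 105<<0 -> acc=105 shift=7 [end]
Varint 1: bytes[0:1] = 69 -> value 105 (1 byte(s))
  byte[1]=0xD5 cont=1 payload=0x55=85: acc |= 85<<0 -> acc=85 shift=7
  byte[2]=0xA3 cont=1 payload=0x23=35: acc |= 35<<7 -> acc=4565 shift=14
  byte[3]=0xBF cont=1 payload=0x3F=63: acc |= 63<<14 -> acc=1036757 shift=21
  byte[4]=0x56 cont=0 payload=0x56=86: acc |= 86<<21 -> acc=181391829 shift=28 [end]
Varint 2: bytes[1:5] = D5 A3 BF 56 -> value 181391829 (4 byte(s))
  byte[5]=0xFB cont=1 payload=0x7B=123: acc |= 123<<0 -> acc=123 shift=7
  byte[6]=0xE8 cont=1 payload=0x68=104: acc |= 104<<7 -> acc=13435 shift=14
  byte[7]=0x41 cont=0 payload=0x41=65: acc |= 65<<14 -> acc=1078395 shift=21 [end]
Varint 3: bytes[5:8] = FB E8 41 -> value 1078395 (3 byte(s))
  byte[8]=0xDB cont=1 payload=0x5B=91: acc |= 91<<0 -> acc=91 shift=7
  byte[9]=0x37 cont=0 payload=0x37=55: acc |= 55<<7 -> acc=7131 shift=14 [end]
Varint 4: bytes[8:10] = DB 37 -> value 7131 (2 byte(s))

Answer: 1 4 3 2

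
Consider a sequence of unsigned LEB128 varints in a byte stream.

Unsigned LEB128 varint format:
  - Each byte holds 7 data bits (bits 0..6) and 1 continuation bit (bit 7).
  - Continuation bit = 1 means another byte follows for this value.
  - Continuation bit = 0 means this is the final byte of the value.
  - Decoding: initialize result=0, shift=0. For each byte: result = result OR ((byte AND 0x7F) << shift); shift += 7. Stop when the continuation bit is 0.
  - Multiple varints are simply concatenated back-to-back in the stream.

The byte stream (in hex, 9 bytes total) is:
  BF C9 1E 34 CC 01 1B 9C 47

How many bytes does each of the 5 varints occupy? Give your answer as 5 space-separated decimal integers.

Answer: 3 1 2 1 2

Derivation:
  byte[0]=0xBF cont=1 payload=0x3F=63: acc |= 63<<0 -> acc=63 shift=7
  byte[1]=0xC9 cont=1 payload=0x49=73: acc |= 73<<7 -> acc=9407 shift=14
  byte[2]=0x1E cont=0 payload=0x1E=30: acc |= 30<<14 -> acc=500927 shift=21 [end]
Varint 1: bytes[0:3] = BF C9 1E -> value 500927 (3 byte(s))
  byte[3]=0x34 cont=0 payload=0x34=52: acc |= 52<<0 -> acc=52 shift=7 [end]
Varint 2: bytes[3:4] = 34 -> value 52 (1 byte(s))
  byte[4]=0xCC cont=1 payload=0x4C=76: acc |= 76<<0 -> acc=76 shift=7
  byte[5]=0x01 cont=0 payload=0x01=1: acc |= 1<<7 -> acc=204 shift=14 [end]
Varint 3: bytes[4:6] = CC 01 -> value 204 (2 byte(s))
  byte[6]=0x1B cont=0 payload=0x1B=27: acc |= 27<<0 -> acc=27 shift=7 [end]
Varint 4: bytes[6:7] = 1B -> value 27 (1 byte(s))
  byte[7]=0x9C cont=1 payload=0x1C=28: acc |= 28<<0 -> acc=28 shift=7
  byte[8]=0x47 cont=0 payload=0x47=71: acc |= 71<<7 -> acc=9116 shift=14 [end]
Varint 5: bytes[7:9] = 9C 47 -> value 9116 (2 byte(s))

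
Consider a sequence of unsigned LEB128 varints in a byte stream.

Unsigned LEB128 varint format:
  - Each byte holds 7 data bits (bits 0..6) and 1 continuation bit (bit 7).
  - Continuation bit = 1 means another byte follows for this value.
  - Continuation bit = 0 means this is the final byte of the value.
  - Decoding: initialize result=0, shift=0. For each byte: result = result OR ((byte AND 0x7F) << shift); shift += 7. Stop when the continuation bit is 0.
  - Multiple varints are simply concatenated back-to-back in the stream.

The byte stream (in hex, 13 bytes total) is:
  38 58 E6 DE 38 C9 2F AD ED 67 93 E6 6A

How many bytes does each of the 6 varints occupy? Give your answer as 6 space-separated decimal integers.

  byte[0]=0x38 cont=0 payload=0x38=56: acc |= 56<<0 -> acc=56 shift=7 [end]
Varint 1: bytes[0:1] = 38 -> value 56 (1 byte(s))
  byte[1]=0x58 cont=0 payload=0x58=88: acc |= 88<<0 -> acc=88 shift=7 [end]
Varint 2: bytes[1:2] = 58 -> value 88 (1 byte(s))
  byte[2]=0xE6 cont=1 payload=0x66=102: acc |= 102<<0 -> acc=102 shift=7
  byte[3]=0xDE cont=1 payload=0x5E=94: acc |= 94<<7 -> acc=12134 shift=14
  byte[4]=0x38 cont=0 payload=0x38=56: acc |= 56<<14 -> acc=929638 shift=21 [end]
Varint 3: bytes[2:5] = E6 DE 38 -> value 929638 (3 byte(s))
  byte[5]=0xC9 cont=1 payload=0x49=73: acc |= 73<<0 -> acc=73 shift=7
  byte[6]=0x2F cont=0 payload=0x2F=47: acc |= 47<<7 -> acc=6089 shift=14 [end]
Varint 4: bytes[5:7] = C9 2F -> value 6089 (2 byte(s))
  byte[7]=0xAD cont=1 payload=0x2D=45: acc |= 45<<0 -> acc=45 shift=7
  byte[8]=0xED cont=1 payload=0x6D=109: acc |= 109<<7 -> acc=13997 shift=14
  byte[9]=0x67 cont=0 payload=0x67=103: acc |= 103<<14 -> acc=1701549 shift=21 [end]
Varint 5: bytes[7:10] = AD ED 67 -> value 1701549 (3 byte(s))
  byte[10]=0x93 cont=1 payload=0x13=19: acc |= 19<<0 -> acc=19 shift=7
  byte[11]=0xE6 cont=1 payload=0x66=102: acc |= 102<<7 -> acc=13075 shift=14
  byte[12]=0x6A cont=0 payload=0x6A=106: acc |= 106<<14 -> acc=1749779 shift=21 [end]
Varint 6: bytes[10:13] = 93 E6 6A -> value 1749779 (3 byte(s))

Answer: 1 1 3 2 3 3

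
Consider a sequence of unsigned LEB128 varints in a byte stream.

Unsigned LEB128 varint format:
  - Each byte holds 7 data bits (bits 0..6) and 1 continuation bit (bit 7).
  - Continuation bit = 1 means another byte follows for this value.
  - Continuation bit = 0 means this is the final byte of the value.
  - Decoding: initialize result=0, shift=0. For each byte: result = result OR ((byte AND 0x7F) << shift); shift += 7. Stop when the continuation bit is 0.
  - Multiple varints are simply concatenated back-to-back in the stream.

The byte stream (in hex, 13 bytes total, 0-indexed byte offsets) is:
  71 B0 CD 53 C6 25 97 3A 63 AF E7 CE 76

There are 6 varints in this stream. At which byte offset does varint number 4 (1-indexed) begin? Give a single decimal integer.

Answer: 6

Derivation:
  byte[0]=0x71 cont=0 payload=0x71=113: acc |= 113<<0 -> acc=113 shift=7 [end]
Varint 1: bytes[0:1] = 71 -> value 113 (1 byte(s))
  byte[1]=0xB0 cont=1 payload=0x30=48: acc |= 48<<0 -> acc=48 shift=7
  byte[2]=0xCD cont=1 payload=0x4D=77: acc |= 77<<7 -> acc=9904 shift=14
  byte[3]=0x53 cont=0 payload=0x53=83: acc |= 83<<14 -> acc=1369776 shift=21 [end]
Varint 2: bytes[1:4] = B0 CD 53 -> value 1369776 (3 byte(s))
  byte[4]=0xC6 cont=1 payload=0x46=70: acc |= 70<<0 -> acc=70 shift=7
  byte[5]=0x25 cont=0 payload=0x25=37: acc |= 37<<7 -> acc=4806 shift=14 [end]
Varint 3: bytes[4:6] = C6 25 -> value 4806 (2 byte(s))
  byte[6]=0x97 cont=1 payload=0x17=23: acc |= 23<<0 -> acc=23 shift=7
  byte[7]=0x3A cont=0 payload=0x3A=58: acc |= 58<<7 -> acc=7447 shift=14 [end]
Varint 4: bytes[6:8] = 97 3A -> value 7447 (2 byte(s))
  byte[8]=0x63 cont=0 payload=0x63=99: acc |= 99<<0 -> acc=99 shift=7 [end]
Varint 5: bytes[8:9] = 63 -> value 99 (1 byte(s))
  byte[9]=0xAF cont=1 payload=0x2F=47: acc |= 47<<0 -> acc=47 shift=7
  byte[10]=0xE7 cont=1 payload=0x67=103: acc |= 103<<7 -> acc=13231 shift=14
  byte[11]=0xCE cont=1 payload=0x4E=78: acc |= 78<<14 -> acc=1291183 shift=21
  byte[12]=0x76 cont=0 payload=0x76=118: acc |= 118<<21 -> acc=248755119 shift=28 [end]
Varint 6: bytes[9:13] = AF E7 CE 76 -> value 248755119 (4 byte(s))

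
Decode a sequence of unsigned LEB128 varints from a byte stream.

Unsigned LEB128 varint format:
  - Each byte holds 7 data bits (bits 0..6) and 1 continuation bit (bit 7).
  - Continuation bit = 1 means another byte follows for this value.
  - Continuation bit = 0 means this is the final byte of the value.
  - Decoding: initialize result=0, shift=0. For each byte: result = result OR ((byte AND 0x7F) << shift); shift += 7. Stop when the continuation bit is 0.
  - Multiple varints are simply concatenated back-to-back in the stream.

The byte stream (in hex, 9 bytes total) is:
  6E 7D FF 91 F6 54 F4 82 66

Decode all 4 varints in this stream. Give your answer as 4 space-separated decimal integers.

Answer: 110 125 178096383 1671540

Derivation:
  byte[0]=0x6E cont=0 payload=0x6E=110: acc |= 110<<0 -> acc=110 shift=7 [end]
Varint 1: bytes[0:1] = 6E -> value 110 (1 byte(s))
  byte[1]=0x7D cont=0 payload=0x7D=125: acc |= 125<<0 -> acc=125 shift=7 [end]
Varint 2: bytes[1:2] = 7D -> value 125 (1 byte(s))
  byte[2]=0xFF cont=1 payload=0x7F=127: acc |= 127<<0 -> acc=127 shift=7
  byte[3]=0x91 cont=1 payload=0x11=17: acc |= 17<<7 -> acc=2303 shift=14
  byte[4]=0xF6 cont=1 payload=0x76=118: acc |= 118<<14 -> acc=1935615 shift=21
  byte[5]=0x54 cont=0 payload=0x54=84: acc |= 84<<21 -> acc=178096383 shift=28 [end]
Varint 3: bytes[2:6] = FF 91 F6 54 -> value 178096383 (4 byte(s))
  byte[6]=0xF4 cont=1 payload=0x74=116: acc |= 116<<0 -> acc=116 shift=7
  byte[7]=0x82 cont=1 payload=0x02=2: acc |= 2<<7 -> acc=372 shift=14
  byte[8]=0x66 cont=0 payload=0x66=102: acc |= 102<<14 -> acc=1671540 shift=21 [end]
Varint 4: bytes[6:9] = F4 82 66 -> value 1671540 (3 byte(s))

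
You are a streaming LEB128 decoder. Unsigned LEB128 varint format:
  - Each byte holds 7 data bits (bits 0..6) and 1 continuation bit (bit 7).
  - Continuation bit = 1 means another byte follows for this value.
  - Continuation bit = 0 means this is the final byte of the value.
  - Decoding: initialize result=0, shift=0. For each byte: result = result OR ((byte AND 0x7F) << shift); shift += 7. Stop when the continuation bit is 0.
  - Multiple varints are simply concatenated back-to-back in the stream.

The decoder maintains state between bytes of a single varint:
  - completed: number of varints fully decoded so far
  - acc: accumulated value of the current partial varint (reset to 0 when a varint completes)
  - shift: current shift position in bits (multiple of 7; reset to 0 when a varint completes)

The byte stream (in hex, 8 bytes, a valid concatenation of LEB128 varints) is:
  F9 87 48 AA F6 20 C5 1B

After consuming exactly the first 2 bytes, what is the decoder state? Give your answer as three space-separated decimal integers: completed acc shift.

byte[0]=0xF9 cont=1 payload=0x79: acc |= 121<<0 -> completed=0 acc=121 shift=7
byte[1]=0x87 cont=1 payload=0x07: acc |= 7<<7 -> completed=0 acc=1017 shift=14

Answer: 0 1017 14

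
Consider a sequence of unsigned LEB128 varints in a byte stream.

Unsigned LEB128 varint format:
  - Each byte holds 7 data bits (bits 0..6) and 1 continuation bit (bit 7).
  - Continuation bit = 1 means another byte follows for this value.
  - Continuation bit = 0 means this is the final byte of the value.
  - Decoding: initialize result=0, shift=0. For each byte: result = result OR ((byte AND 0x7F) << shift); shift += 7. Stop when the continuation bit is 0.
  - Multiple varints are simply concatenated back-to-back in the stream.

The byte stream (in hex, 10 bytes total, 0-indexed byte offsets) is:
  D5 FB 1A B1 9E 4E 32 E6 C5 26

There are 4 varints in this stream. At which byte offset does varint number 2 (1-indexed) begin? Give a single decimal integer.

Answer: 3

Derivation:
  byte[0]=0xD5 cont=1 payload=0x55=85: acc |= 85<<0 -> acc=85 shift=7
  byte[1]=0xFB cont=1 payload=0x7B=123: acc |= 123<<7 -> acc=15829 shift=14
  byte[2]=0x1A cont=0 payload=0x1A=26: acc |= 26<<14 -> acc=441813 shift=21 [end]
Varint 1: bytes[0:3] = D5 FB 1A -> value 441813 (3 byte(s))
  byte[3]=0xB1 cont=1 payload=0x31=49: acc |= 49<<0 -> acc=49 shift=7
  byte[4]=0x9E cont=1 payload=0x1E=30: acc |= 30<<7 -> acc=3889 shift=14
  byte[5]=0x4E cont=0 payload=0x4E=78: acc |= 78<<14 -> acc=1281841 shift=21 [end]
Varint 2: bytes[3:6] = B1 9E 4E -> value 1281841 (3 byte(s))
  byte[6]=0x32 cont=0 payload=0x32=50: acc |= 50<<0 -> acc=50 shift=7 [end]
Varint 3: bytes[6:7] = 32 -> value 50 (1 byte(s))
  byte[7]=0xE6 cont=1 payload=0x66=102: acc |= 102<<0 -> acc=102 shift=7
  byte[8]=0xC5 cont=1 payload=0x45=69: acc |= 69<<7 -> acc=8934 shift=14
  byte[9]=0x26 cont=0 payload=0x26=38: acc |= 38<<14 -> acc=631526 shift=21 [end]
Varint 4: bytes[7:10] = E6 C5 26 -> value 631526 (3 byte(s))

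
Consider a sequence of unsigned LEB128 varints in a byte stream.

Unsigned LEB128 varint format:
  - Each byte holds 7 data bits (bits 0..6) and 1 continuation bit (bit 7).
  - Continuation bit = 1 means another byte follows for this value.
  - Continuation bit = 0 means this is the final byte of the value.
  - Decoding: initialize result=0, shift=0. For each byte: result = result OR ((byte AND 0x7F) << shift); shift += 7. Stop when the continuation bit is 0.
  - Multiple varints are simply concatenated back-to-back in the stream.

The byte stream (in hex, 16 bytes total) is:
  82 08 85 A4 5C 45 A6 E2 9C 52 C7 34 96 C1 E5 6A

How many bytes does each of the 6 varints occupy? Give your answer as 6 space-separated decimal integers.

Answer: 2 3 1 4 2 4

Derivation:
  byte[0]=0x82 cont=1 payload=0x02=2: acc |= 2<<0 -> acc=2 shift=7
  byte[1]=0x08 cont=0 payload=0x08=8: acc |= 8<<7 -> acc=1026 shift=14 [end]
Varint 1: bytes[0:2] = 82 08 -> value 1026 (2 byte(s))
  byte[2]=0x85 cont=1 payload=0x05=5: acc |= 5<<0 -> acc=5 shift=7
  byte[3]=0xA4 cont=1 payload=0x24=36: acc |= 36<<7 -> acc=4613 shift=14
  byte[4]=0x5C cont=0 payload=0x5C=92: acc |= 92<<14 -> acc=1511941 shift=21 [end]
Varint 2: bytes[2:5] = 85 A4 5C -> value 1511941 (3 byte(s))
  byte[5]=0x45 cont=0 payload=0x45=69: acc |= 69<<0 -> acc=69 shift=7 [end]
Varint 3: bytes[5:6] = 45 -> value 69 (1 byte(s))
  byte[6]=0xA6 cont=1 payload=0x26=38: acc |= 38<<0 -> acc=38 shift=7
  byte[7]=0xE2 cont=1 payload=0x62=98: acc |= 98<<7 -> acc=12582 shift=14
  byte[8]=0x9C cont=1 payload=0x1C=28: acc |= 28<<14 -> acc=471334 shift=21
  byte[9]=0x52 cont=0 payload=0x52=82: acc |= 82<<21 -> acc=172437798 shift=28 [end]
Varint 4: bytes[6:10] = A6 E2 9C 52 -> value 172437798 (4 byte(s))
  byte[10]=0xC7 cont=1 payload=0x47=71: acc |= 71<<0 -> acc=71 shift=7
  byte[11]=0x34 cont=0 payload=0x34=52: acc |= 52<<7 -> acc=6727 shift=14 [end]
Varint 5: bytes[10:12] = C7 34 -> value 6727 (2 byte(s))
  byte[12]=0x96 cont=1 payload=0x16=22: acc |= 22<<0 -> acc=22 shift=7
  byte[13]=0xC1 cont=1 payload=0x41=65: acc |= 65<<7 -> acc=8342 shift=14
  byte[14]=0xE5 cont=1 payload=0x65=101: acc |= 101<<14 -> acc=1663126 shift=21
  byte[15]=0x6A cont=0 payload=0x6A=106: acc |= 106<<21 -> acc=223961238 shift=28 [end]
Varint 6: bytes[12:16] = 96 C1 E5 6A -> value 223961238 (4 byte(s))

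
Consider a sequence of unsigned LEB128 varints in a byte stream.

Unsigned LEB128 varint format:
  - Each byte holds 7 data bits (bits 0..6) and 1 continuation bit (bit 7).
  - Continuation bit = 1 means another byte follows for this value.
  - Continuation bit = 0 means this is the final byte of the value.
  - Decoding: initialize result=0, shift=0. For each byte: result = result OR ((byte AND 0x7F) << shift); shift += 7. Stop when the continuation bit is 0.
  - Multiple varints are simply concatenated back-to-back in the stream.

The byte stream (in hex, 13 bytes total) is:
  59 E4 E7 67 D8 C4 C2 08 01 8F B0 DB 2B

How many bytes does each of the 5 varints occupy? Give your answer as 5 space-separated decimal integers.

  byte[0]=0x59 cont=0 payload=0x59=89: acc |= 89<<0 -> acc=89 shift=7 [end]
Varint 1: bytes[0:1] = 59 -> value 89 (1 byte(s))
  byte[1]=0xE4 cont=1 payload=0x64=100: acc |= 100<<0 -> acc=100 shift=7
  byte[2]=0xE7 cont=1 payload=0x67=103: acc |= 103<<7 -> acc=13284 shift=14
  byte[3]=0x67 cont=0 payload=0x67=103: acc |= 103<<14 -> acc=1700836 shift=21 [end]
Varint 2: bytes[1:4] = E4 E7 67 -> value 1700836 (3 byte(s))
  byte[4]=0xD8 cont=1 payload=0x58=88: acc |= 88<<0 -> acc=88 shift=7
  byte[5]=0xC4 cont=1 payload=0x44=68: acc |= 68<<7 -> acc=8792 shift=14
  byte[6]=0xC2 cont=1 payload=0x42=66: acc |= 66<<14 -> acc=1090136 shift=21
  byte[7]=0x08 cont=0 payload=0x08=8: acc |= 8<<21 -> acc=17867352 shift=28 [end]
Varint 3: bytes[4:8] = D8 C4 C2 08 -> value 17867352 (4 byte(s))
  byte[8]=0x01 cont=0 payload=0x01=1: acc |= 1<<0 -> acc=1 shift=7 [end]
Varint 4: bytes[8:9] = 01 -> value 1 (1 byte(s))
  byte[9]=0x8F cont=1 payload=0x0F=15: acc |= 15<<0 -> acc=15 shift=7
  byte[10]=0xB0 cont=1 payload=0x30=48: acc |= 48<<7 -> acc=6159 shift=14
  byte[11]=0xDB cont=1 payload=0x5B=91: acc |= 91<<14 -> acc=1497103 shift=21
  byte[12]=0x2B cont=0 payload=0x2B=43: acc |= 43<<21 -> acc=91674639 shift=28 [end]
Varint 5: bytes[9:13] = 8F B0 DB 2B -> value 91674639 (4 byte(s))

Answer: 1 3 4 1 4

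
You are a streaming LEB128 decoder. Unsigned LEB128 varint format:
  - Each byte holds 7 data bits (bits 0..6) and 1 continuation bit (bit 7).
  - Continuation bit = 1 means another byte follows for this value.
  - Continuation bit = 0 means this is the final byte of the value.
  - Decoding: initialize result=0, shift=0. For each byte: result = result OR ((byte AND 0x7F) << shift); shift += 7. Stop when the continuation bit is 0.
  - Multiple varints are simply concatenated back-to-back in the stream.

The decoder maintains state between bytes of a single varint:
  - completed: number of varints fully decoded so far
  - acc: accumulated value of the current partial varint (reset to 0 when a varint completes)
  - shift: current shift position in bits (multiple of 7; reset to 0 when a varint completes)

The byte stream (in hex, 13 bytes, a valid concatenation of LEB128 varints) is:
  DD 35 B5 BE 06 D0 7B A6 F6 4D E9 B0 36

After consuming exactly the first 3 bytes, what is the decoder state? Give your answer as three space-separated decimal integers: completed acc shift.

byte[0]=0xDD cont=1 payload=0x5D: acc |= 93<<0 -> completed=0 acc=93 shift=7
byte[1]=0x35 cont=0 payload=0x35: varint #1 complete (value=6877); reset -> completed=1 acc=0 shift=0
byte[2]=0xB5 cont=1 payload=0x35: acc |= 53<<0 -> completed=1 acc=53 shift=7

Answer: 1 53 7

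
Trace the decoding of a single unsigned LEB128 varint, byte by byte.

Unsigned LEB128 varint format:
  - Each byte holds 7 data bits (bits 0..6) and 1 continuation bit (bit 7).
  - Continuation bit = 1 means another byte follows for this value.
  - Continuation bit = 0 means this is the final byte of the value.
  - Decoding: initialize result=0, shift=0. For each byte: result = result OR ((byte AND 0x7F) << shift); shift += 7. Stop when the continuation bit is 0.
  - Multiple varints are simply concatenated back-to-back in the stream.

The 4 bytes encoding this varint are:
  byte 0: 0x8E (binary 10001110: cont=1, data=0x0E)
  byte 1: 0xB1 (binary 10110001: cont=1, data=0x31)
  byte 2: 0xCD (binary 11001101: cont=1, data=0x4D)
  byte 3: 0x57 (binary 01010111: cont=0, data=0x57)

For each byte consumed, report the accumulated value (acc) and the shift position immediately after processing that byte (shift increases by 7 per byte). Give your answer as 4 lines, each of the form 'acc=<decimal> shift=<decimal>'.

Answer: acc=14 shift=7
acc=6286 shift=14
acc=1267854 shift=21
acc=183720078 shift=28

Derivation:
byte 0=0x8E: payload=0x0E=14, contrib = 14<<0 = 14; acc -> 14, shift -> 7
byte 1=0xB1: payload=0x31=49, contrib = 49<<7 = 6272; acc -> 6286, shift -> 14
byte 2=0xCD: payload=0x4D=77, contrib = 77<<14 = 1261568; acc -> 1267854, shift -> 21
byte 3=0x57: payload=0x57=87, contrib = 87<<21 = 182452224; acc -> 183720078, shift -> 28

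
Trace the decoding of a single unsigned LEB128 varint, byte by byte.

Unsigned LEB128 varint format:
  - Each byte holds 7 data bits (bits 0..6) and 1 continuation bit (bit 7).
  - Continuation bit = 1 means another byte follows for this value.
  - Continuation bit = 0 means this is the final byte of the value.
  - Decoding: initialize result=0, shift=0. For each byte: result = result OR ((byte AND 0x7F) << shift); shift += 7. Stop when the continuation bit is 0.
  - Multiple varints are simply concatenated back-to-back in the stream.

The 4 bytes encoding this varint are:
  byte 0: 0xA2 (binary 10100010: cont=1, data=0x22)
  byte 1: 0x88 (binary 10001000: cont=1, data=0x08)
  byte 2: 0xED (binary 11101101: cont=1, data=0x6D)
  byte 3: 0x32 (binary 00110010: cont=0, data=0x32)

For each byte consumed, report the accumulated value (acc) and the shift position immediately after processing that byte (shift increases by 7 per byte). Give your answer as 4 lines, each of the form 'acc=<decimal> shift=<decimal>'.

byte 0=0xA2: payload=0x22=34, contrib = 34<<0 = 34; acc -> 34, shift -> 7
byte 1=0x88: payload=0x08=8, contrib = 8<<7 = 1024; acc -> 1058, shift -> 14
byte 2=0xED: payload=0x6D=109, contrib = 109<<14 = 1785856; acc -> 1786914, shift -> 21
byte 3=0x32: payload=0x32=50, contrib = 50<<21 = 104857600; acc -> 106644514, shift -> 28

Answer: acc=34 shift=7
acc=1058 shift=14
acc=1786914 shift=21
acc=106644514 shift=28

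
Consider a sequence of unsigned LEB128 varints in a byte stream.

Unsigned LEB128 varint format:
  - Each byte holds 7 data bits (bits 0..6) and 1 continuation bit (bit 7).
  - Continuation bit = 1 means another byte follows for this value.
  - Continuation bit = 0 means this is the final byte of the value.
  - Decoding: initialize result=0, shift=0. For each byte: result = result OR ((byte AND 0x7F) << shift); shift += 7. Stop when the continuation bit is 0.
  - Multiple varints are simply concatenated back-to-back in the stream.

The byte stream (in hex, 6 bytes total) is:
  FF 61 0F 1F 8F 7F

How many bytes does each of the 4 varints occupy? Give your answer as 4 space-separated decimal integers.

  byte[0]=0xFF cont=1 payload=0x7F=127: acc |= 127<<0 -> acc=127 shift=7
  byte[1]=0x61 cont=0 payload=0x61=97: acc |= 97<<7 -> acc=12543 shift=14 [end]
Varint 1: bytes[0:2] = FF 61 -> value 12543 (2 byte(s))
  byte[2]=0x0F cont=0 payload=0x0F=15: acc |= 15<<0 -> acc=15 shift=7 [end]
Varint 2: bytes[2:3] = 0F -> value 15 (1 byte(s))
  byte[3]=0x1F cont=0 payload=0x1F=31: acc |= 31<<0 -> acc=31 shift=7 [end]
Varint 3: bytes[3:4] = 1F -> value 31 (1 byte(s))
  byte[4]=0x8F cont=1 payload=0x0F=15: acc |= 15<<0 -> acc=15 shift=7
  byte[5]=0x7F cont=0 payload=0x7F=127: acc |= 127<<7 -> acc=16271 shift=14 [end]
Varint 4: bytes[4:6] = 8F 7F -> value 16271 (2 byte(s))

Answer: 2 1 1 2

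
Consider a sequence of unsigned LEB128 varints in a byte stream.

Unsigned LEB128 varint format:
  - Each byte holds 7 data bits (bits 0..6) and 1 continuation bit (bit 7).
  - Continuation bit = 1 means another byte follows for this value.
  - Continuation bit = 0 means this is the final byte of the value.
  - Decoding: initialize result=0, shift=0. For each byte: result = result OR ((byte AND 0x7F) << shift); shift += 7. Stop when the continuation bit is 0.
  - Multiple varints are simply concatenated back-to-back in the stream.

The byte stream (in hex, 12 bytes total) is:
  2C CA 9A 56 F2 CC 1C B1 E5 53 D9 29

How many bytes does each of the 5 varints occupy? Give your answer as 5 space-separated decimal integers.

Answer: 1 3 3 3 2

Derivation:
  byte[0]=0x2C cont=0 payload=0x2C=44: acc |= 44<<0 -> acc=44 shift=7 [end]
Varint 1: bytes[0:1] = 2C -> value 44 (1 byte(s))
  byte[1]=0xCA cont=1 payload=0x4A=74: acc |= 74<<0 -> acc=74 shift=7
  byte[2]=0x9A cont=1 payload=0x1A=26: acc |= 26<<7 -> acc=3402 shift=14
  byte[3]=0x56 cont=0 payload=0x56=86: acc |= 86<<14 -> acc=1412426 shift=21 [end]
Varint 2: bytes[1:4] = CA 9A 56 -> value 1412426 (3 byte(s))
  byte[4]=0xF2 cont=1 payload=0x72=114: acc |= 114<<0 -> acc=114 shift=7
  byte[5]=0xCC cont=1 payload=0x4C=76: acc |= 76<<7 -> acc=9842 shift=14
  byte[6]=0x1C cont=0 payload=0x1C=28: acc |= 28<<14 -> acc=468594 shift=21 [end]
Varint 3: bytes[4:7] = F2 CC 1C -> value 468594 (3 byte(s))
  byte[7]=0xB1 cont=1 payload=0x31=49: acc |= 49<<0 -> acc=49 shift=7
  byte[8]=0xE5 cont=1 payload=0x65=101: acc |= 101<<7 -> acc=12977 shift=14
  byte[9]=0x53 cont=0 payload=0x53=83: acc |= 83<<14 -> acc=1372849 shift=21 [end]
Varint 4: bytes[7:10] = B1 E5 53 -> value 1372849 (3 byte(s))
  byte[10]=0xD9 cont=1 payload=0x59=89: acc |= 89<<0 -> acc=89 shift=7
  byte[11]=0x29 cont=0 payload=0x29=41: acc |= 41<<7 -> acc=5337 shift=14 [end]
Varint 5: bytes[10:12] = D9 29 -> value 5337 (2 byte(s))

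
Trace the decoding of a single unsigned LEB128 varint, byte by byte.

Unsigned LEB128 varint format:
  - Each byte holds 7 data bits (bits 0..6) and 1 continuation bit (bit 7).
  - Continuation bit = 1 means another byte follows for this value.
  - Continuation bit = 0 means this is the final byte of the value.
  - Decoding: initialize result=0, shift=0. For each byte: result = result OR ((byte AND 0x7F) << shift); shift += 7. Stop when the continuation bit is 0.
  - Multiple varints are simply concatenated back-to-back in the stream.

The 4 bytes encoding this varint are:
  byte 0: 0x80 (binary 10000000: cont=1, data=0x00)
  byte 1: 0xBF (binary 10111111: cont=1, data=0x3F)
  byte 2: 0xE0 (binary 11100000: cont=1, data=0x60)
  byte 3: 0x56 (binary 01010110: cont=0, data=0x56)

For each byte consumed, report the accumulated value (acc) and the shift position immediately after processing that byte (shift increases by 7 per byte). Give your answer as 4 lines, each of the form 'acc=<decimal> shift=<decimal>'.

byte 0=0x80: payload=0x00=0, contrib = 0<<0 = 0; acc -> 0, shift -> 7
byte 1=0xBF: payload=0x3F=63, contrib = 63<<7 = 8064; acc -> 8064, shift -> 14
byte 2=0xE0: payload=0x60=96, contrib = 96<<14 = 1572864; acc -> 1580928, shift -> 21
byte 3=0x56: payload=0x56=86, contrib = 86<<21 = 180355072; acc -> 181936000, shift -> 28

Answer: acc=0 shift=7
acc=8064 shift=14
acc=1580928 shift=21
acc=181936000 shift=28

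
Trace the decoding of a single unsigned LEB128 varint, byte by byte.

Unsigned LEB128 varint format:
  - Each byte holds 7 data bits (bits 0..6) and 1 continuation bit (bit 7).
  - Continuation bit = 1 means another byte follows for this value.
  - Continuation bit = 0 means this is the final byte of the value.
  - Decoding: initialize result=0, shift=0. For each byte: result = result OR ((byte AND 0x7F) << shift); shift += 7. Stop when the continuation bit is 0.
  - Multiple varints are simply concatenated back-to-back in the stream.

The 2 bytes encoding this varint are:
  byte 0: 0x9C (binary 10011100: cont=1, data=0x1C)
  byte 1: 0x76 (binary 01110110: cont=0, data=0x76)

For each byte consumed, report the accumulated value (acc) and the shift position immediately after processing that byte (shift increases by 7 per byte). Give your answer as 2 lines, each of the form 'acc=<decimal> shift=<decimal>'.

Answer: acc=28 shift=7
acc=15132 shift=14

Derivation:
byte 0=0x9C: payload=0x1C=28, contrib = 28<<0 = 28; acc -> 28, shift -> 7
byte 1=0x76: payload=0x76=118, contrib = 118<<7 = 15104; acc -> 15132, shift -> 14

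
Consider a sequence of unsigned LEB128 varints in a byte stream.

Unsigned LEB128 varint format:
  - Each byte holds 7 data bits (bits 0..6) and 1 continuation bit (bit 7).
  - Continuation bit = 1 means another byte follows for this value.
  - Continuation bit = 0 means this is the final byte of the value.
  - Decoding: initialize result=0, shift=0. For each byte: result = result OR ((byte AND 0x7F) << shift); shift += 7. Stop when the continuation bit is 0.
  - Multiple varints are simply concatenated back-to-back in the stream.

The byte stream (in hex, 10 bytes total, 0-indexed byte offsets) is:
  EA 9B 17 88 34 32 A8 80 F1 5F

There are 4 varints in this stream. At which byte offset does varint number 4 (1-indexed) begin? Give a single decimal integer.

Answer: 6

Derivation:
  byte[0]=0xEA cont=1 payload=0x6A=106: acc |= 106<<0 -> acc=106 shift=7
  byte[1]=0x9B cont=1 payload=0x1B=27: acc |= 27<<7 -> acc=3562 shift=14
  byte[2]=0x17 cont=0 payload=0x17=23: acc |= 23<<14 -> acc=380394 shift=21 [end]
Varint 1: bytes[0:3] = EA 9B 17 -> value 380394 (3 byte(s))
  byte[3]=0x88 cont=1 payload=0x08=8: acc |= 8<<0 -> acc=8 shift=7
  byte[4]=0x34 cont=0 payload=0x34=52: acc |= 52<<7 -> acc=6664 shift=14 [end]
Varint 2: bytes[3:5] = 88 34 -> value 6664 (2 byte(s))
  byte[5]=0x32 cont=0 payload=0x32=50: acc |= 50<<0 -> acc=50 shift=7 [end]
Varint 3: bytes[5:6] = 32 -> value 50 (1 byte(s))
  byte[6]=0xA8 cont=1 payload=0x28=40: acc |= 40<<0 -> acc=40 shift=7
  byte[7]=0x80 cont=1 payload=0x00=0: acc |= 0<<7 -> acc=40 shift=14
  byte[8]=0xF1 cont=1 payload=0x71=113: acc |= 113<<14 -> acc=1851432 shift=21
  byte[9]=0x5F cont=0 payload=0x5F=95: acc |= 95<<21 -> acc=201080872 shift=28 [end]
Varint 4: bytes[6:10] = A8 80 F1 5F -> value 201080872 (4 byte(s))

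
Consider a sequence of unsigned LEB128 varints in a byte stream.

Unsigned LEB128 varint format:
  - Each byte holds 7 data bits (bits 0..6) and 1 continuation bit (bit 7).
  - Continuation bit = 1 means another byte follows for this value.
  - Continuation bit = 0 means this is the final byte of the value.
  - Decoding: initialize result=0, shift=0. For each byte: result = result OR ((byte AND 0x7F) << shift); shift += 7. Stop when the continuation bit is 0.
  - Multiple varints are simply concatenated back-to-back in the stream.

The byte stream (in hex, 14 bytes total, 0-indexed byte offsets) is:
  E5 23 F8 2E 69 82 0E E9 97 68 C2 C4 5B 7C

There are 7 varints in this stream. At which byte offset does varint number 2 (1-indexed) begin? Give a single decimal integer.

Answer: 2

Derivation:
  byte[0]=0xE5 cont=1 payload=0x65=101: acc |= 101<<0 -> acc=101 shift=7
  byte[1]=0x23 cont=0 payload=0x23=35: acc |= 35<<7 -> acc=4581 shift=14 [end]
Varint 1: bytes[0:2] = E5 23 -> value 4581 (2 byte(s))
  byte[2]=0xF8 cont=1 payload=0x78=120: acc |= 120<<0 -> acc=120 shift=7
  byte[3]=0x2E cont=0 payload=0x2E=46: acc |= 46<<7 -> acc=6008 shift=14 [end]
Varint 2: bytes[2:4] = F8 2E -> value 6008 (2 byte(s))
  byte[4]=0x69 cont=0 payload=0x69=105: acc |= 105<<0 -> acc=105 shift=7 [end]
Varint 3: bytes[4:5] = 69 -> value 105 (1 byte(s))
  byte[5]=0x82 cont=1 payload=0x02=2: acc |= 2<<0 -> acc=2 shift=7
  byte[6]=0x0E cont=0 payload=0x0E=14: acc |= 14<<7 -> acc=1794 shift=14 [end]
Varint 4: bytes[5:7] = 82 0E -> value 1794 (2 byte(s))
  byte[7]=0xE9 cont=1 payload=0x69=105: acc |= 105<<0 -> acc=105 shift=7
  byte[8]=0x97 cont=1 payload=0x17=23: acc |= 23<<7 -> acc=3049 shift=14
  byte[9]=0x68 cont=0 payload=0x68=104: acc |= 104<<14 -> acc=1706985 shift=21 [end]
Varint 5: bytes[7:10] = E9 97 68 -> value 1706985 (3 byte(s))
  byte[10]=0xC2 cont=1 payload=0x42=66: acc |= 66<<0 -> acc=66 shift=7
  byte[11]=0xC4 cont=1 payload=0x44=68: acc |= 68<<7 -> acc=8770 shift=14
  byte[12]=0x5B cont=0 payload=0x5B=91: acc |= 91<<14 -> acc=1499714 shift=21 [end]
Varint 6: bytes[10:13] = C2 C4 5B -> value 1499714 (3 byte(s))
  byte[13]=0x7C cont=0 payload=0x7C=124: acc |= 124<<0 -> acc=124 shift=7 [end]
Varint 7: bytes[13:14] = 7C -> value 124 (1 byte(s))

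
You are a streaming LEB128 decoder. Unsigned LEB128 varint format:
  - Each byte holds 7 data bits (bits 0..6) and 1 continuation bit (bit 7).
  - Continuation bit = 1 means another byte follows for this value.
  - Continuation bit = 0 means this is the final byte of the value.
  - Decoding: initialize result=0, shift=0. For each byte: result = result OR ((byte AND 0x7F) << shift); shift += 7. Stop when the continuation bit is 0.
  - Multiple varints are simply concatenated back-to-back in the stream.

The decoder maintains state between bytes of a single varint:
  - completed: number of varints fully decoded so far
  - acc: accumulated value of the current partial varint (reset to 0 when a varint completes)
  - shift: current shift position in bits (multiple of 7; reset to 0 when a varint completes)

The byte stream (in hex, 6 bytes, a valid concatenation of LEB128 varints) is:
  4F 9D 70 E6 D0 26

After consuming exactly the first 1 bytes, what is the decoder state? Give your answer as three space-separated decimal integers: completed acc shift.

byte[0]=0x4F cont=0 payload=0x4F: varint #1 complete (value=79); reset -> completed=1 acc=0 shift=0

Answer: 1 0 0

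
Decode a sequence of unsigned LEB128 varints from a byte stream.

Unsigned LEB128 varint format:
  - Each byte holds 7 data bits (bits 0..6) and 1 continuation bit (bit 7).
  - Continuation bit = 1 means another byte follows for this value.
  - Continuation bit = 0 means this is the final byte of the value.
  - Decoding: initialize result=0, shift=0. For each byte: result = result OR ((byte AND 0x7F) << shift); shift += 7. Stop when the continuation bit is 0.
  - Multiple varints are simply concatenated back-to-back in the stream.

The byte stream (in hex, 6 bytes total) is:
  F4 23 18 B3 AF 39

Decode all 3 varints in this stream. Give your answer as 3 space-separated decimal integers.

Answer: 4596 24 939955

Derivation:
  byte[0]=0xF4 cont=1 payload=0x74=116: acc |= 116<<0 -> acc=116 shift=7
  byte[1]=0x23 cont=0 payload=0x23=35: acc |= 35<<7 -> acc=4596 shift=14 [end]
Varint 1: bytes[0:2] = F4 23 -> value 4596 (2 byte(s))
  byte[2]=0x18 cont=0 payload=0x18=24: acc |= 24<<0 -> acc=24 shift=7 [end]
Varint 2: bytes[2:3] = 18 -> value 24 (1 byte(s))
  byte[3]=0xB3 cont=1 payload=0x33=51: acc |= 51<<0 -> acc=51 shift=7
  byte[4]=0xAF cont=1 payload=0x2F=47: acc |= 47<<7 -> acc=6067 shift=14
  byte[5]=0x39 cont=0 payload=0x39=57: acc |= 57<<14 -> acc=939955 shift=21 [end]
Varint 3: bytes[3:6] = B3 AF 39 -> value 939955 (3 byte(s))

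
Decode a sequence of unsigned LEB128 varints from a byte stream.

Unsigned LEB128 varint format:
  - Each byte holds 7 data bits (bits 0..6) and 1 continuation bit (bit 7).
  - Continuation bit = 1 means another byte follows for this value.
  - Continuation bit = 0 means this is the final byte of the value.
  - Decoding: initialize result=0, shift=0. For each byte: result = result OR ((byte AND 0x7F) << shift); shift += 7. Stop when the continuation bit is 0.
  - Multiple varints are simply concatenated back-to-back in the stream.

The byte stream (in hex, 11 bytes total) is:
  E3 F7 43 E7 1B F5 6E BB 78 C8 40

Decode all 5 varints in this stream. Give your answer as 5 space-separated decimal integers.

Answer: 1113059 3559 14197 15419 8264

Derivation:
  byte[0]=0xE3 cont=1 payload=0x63=99: acc |= 99<<0 -> acc=99 shift=7
  byte[1]=0xF7 cont=1 payload=0x77=119: acc |= 119<<7 -> acc=15331 shift=14
  byte[2]=0x43 cont=0 payload=0x43=67: acc |= 67<<14 -> acc=1113059 shift=21 [end]
Varint 1: bytes[0:3] = E3 F7 43 -> value 1113059 (3 byte(s))
  byte[3]=0xE7 cont=1 payload=0x67=103: acc |= 103<<0 -> acc=103 shift=7
  byte[4]=0x1B cont=0 payload=0x1B=27: acc |= 27<<7 -> acc=3559 shift=14 [end]
Varint 2: bytes[3:5] = E7 1B -> value 3559 (2 byte(s))
  byte[5]=0xF5 cont=1 payload=0x75=117: acc |= 117<<0 -> acc=117 shift=7
  byte[6]=0x6E cont=0 payload=0x6E=110: acc |= 110<<7 -> acc=14197 shift=14 [end]
Varint 3: bytes[5:7] = F5 6E -> value 14197 (2 byte(s))
  byte[7]=0xBB cont=1 payload=0x3B=59: acc |= 59<<0 -> acc=59 shift=7
  byte[8]=0x78 cont=0 payload=0x78=120: acc |= 120<<7 -> acc=15419 shift=14 [end]
Varint 4: bytes[7:9] = BB 78 -> value 15419 (2 byte(s))
  byte[9]=0xC8 cont=1 payload=0x48=72: acc |= 72<<0 -> acc=72 shift=7
  byte[10]=0x40 cont=0 payload=0x40=64: acc |= 64<<7 -> acc=8264 shift=14 [end]
Varint 5: bytes[9:11] = C8 40 -> value 8264 (2 byte(s))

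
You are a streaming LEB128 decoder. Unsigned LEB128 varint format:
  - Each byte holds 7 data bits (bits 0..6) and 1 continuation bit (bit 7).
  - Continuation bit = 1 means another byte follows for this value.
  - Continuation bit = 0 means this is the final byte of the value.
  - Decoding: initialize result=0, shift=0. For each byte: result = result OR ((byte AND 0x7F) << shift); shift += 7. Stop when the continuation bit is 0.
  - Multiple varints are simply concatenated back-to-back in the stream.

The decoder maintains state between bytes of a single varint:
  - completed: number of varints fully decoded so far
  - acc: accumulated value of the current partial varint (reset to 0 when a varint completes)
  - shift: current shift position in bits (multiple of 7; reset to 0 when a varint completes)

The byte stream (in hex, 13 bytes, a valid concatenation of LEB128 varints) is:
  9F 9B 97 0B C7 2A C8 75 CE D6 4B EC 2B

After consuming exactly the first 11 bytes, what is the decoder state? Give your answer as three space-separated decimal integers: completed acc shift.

byte[0]=0x9F cont=1 payload=0x1F: acc |= 31<<0 -> completed=0 acc=31 shift=7
byte[1]=0x9B cont=1 payload=0x1B: acc |= 27<<7 -> completed=0 acc=3487 shift=14
byte[2]=0x97 cont=1 payload=0x17: acc |= 23<<14 -> completed=0 acc=380319 shift=21
byte[3]=0x0B cont=0 payload=0x0B: varint #1 complete (value=23448991); reset -> completed=1 acc=0 shift=0
byte[4]=0xC7 cont=1 payload=0x47: acc |= 71<<0 -> completed=1 acc=71 shift=7
byte[5]=0x2A cont=0 payload=0x2A: varint #2 complete (value=5447); reset -> completed=2 acc=0 shift=0
byte[6]=0xC8 cont=1 payload=0x48: acc |= 72<<0 -> completed=2 acc=72 shift=7
byte[7]=0x75 cont=0 payload=0x75: varint #3 complete (value=15048); reset -> completed=3 acc=0 shift=0
byte[8]=0xCE cont=1 payload=0x4E: acc |= 78<<0 -> completed=3 acc=78 shift=7
byte[9]=0xD6 cont=1 payload=0x56: acc |= 86<<7 -> completed=3 acc=11086 shift=14
byte[10]=0x4B cont=0 payload=0x4B: varint #4 complete (value=1239886); reset -> completed=4 acc=0 shift=0

Answer: 4 0 0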